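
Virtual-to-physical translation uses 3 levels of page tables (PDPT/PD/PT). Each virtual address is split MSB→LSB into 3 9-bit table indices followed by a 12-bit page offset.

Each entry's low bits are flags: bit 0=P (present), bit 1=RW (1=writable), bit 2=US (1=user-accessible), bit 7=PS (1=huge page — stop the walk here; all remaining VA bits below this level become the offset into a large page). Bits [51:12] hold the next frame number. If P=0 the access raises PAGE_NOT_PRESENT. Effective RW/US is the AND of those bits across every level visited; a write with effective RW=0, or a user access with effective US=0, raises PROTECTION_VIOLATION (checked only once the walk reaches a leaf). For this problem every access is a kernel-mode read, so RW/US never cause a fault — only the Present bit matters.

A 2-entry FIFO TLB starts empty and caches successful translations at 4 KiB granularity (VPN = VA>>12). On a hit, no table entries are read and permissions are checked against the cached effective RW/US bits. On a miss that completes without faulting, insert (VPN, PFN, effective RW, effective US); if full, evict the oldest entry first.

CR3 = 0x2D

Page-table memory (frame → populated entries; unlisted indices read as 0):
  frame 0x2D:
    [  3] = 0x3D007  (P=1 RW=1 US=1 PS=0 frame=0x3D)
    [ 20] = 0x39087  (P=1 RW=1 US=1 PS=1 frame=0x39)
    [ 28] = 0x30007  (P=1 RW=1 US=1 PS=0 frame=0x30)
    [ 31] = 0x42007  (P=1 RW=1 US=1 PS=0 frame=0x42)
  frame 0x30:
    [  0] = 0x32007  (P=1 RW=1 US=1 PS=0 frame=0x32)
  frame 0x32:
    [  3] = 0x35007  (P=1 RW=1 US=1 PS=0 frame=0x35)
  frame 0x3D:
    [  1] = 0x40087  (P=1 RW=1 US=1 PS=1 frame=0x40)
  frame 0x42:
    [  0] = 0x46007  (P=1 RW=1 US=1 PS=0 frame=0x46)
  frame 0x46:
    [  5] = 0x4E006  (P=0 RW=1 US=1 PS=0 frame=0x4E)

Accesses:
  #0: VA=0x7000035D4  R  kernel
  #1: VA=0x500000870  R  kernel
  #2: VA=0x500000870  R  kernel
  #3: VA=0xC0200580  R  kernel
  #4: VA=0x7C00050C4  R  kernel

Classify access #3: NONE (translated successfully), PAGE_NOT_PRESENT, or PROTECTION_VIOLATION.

Per-access translation:
#0 VA=0x7000035D4 (r,kernel):
  [0] read 0x2D idx=28: raw=0x30007 flags P=1 W=1 U=1 S=0
  [1] read 0x30 idx=0: raw=0x32007 flags P=1 W=1 U=1 S=0
  [2] read 0x32 idx=3: raw=0x35007 flags P=1 W=1 U=1 S=0
  → PA=0x355D4  (3 entries read)
#1 VA=0x500000870 (r,kernel):
  [0] read 0x2D idx=20: raw=0x39087 flags P=1 W=1 U=1 S=1
  → PA=0x39870 (huge @L0)  (1 entries read)
#2 VA=0x500000870 (r,kernel):
  TLB hit vpn=0x500000 → PA=0x39870
#3 VA=0xC0200580 (r,kernel):
  [0] read 0x2D idx=3: raw=0x3D007 flags P=1 W=1 U=1 S=0
  [1] read 0x3D idx=1: raw=0x40087 flags P=1 W=1 U=1 S=1
  → PA=0x40580 (huge @L1)  (2 entries read)
#4 VA=0x7C00050C4 (r,kernel):
  [0] read 0x2D idx=31: raw=0x42007 flags P=1 W=1 U=1 S=0
  [1] read 0x42 idx=0: raw=0x46007 flags P=1 W=1 U=1 S=0
  [2] read 0x46 idx=5: raw=0x4E006 flags P=0 W=1 U=1 S=0
  ⇒ fault: PAGE_NOT_PRESENT  — 3 lookups

Access #3 fault: NONE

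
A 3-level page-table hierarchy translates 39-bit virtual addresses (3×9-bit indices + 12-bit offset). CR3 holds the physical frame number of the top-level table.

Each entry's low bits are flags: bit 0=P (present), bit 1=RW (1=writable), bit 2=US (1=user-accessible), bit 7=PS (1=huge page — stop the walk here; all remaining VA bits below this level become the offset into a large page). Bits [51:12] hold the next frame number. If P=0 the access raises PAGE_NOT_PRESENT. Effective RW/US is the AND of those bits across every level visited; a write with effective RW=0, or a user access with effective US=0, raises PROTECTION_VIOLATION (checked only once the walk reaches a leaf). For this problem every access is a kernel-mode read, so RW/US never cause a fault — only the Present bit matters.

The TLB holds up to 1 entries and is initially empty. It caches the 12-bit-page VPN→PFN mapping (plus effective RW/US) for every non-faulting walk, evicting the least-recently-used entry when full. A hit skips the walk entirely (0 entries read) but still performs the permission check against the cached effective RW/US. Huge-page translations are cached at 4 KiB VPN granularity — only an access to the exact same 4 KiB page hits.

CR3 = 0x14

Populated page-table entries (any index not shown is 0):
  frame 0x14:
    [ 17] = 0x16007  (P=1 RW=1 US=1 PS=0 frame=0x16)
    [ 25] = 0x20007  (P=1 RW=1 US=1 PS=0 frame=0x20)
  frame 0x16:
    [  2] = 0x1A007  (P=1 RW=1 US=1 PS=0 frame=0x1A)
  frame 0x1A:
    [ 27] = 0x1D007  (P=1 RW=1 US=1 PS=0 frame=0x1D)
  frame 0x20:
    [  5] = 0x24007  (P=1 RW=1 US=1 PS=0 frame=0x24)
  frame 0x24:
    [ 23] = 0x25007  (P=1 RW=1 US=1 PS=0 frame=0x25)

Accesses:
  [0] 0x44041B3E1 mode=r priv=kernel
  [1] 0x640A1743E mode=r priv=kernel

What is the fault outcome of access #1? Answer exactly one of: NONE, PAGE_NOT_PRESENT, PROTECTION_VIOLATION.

Walk each access:
#0 VA=0x44041B3E1 (r,kernel):
  L0 @0x14[17] → 0x16007  P=1,RW=1,US=1,PS=0
  L1 @0x16[2] → 0x1A007  P=1,RW=1,US=1,PS=0
  L2 @0x1A[27] → 0x1D007  P=1,RW=1,US=1,PS=0
  ⇒ phys 0x1D3E1  [3 reads]
#1 VA=0x640A1743E (r,kernel):
  L0 @0x14[25] → 0x20007  P=1,RW=1,US=1,PS=0
  L1 @0x20[5] → 0x24007  P=1,RW=1,US=1,PS=0
  L2 @0x24[23] → 0x25007  P=1,RW=1,US=1,PS=0
  ⇒ phys 0x2543E  [3 reads]

Access #1 fault: NONE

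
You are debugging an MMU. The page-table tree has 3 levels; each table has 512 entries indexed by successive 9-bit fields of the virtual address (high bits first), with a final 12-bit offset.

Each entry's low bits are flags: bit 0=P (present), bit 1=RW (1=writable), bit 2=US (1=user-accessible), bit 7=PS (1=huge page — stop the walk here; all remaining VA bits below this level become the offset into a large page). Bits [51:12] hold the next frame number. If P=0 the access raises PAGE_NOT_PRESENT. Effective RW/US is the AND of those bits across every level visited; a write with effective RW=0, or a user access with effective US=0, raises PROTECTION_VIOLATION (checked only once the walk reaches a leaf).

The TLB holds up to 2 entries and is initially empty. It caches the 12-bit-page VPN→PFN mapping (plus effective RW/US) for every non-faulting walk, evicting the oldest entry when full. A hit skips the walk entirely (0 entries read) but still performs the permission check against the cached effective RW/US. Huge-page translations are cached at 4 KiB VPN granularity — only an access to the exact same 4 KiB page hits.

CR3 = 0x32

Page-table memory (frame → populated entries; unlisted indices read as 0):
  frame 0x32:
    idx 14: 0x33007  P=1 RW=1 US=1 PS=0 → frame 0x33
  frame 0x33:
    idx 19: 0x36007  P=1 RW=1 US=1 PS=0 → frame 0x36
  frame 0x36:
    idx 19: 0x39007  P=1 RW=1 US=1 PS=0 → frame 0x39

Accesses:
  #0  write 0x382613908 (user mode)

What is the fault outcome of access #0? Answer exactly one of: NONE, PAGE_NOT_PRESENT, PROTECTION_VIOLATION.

Trace:
#0 VA=0x382613908 (w,user):
  L0: frame=0x32 idx=14 entry=0x33007 [P=1 RW=1 US=1 PS=0]
  L1: frame=0x33 idx=19 entry=0x36007 [P=1 RW=1 US=1 PS=0]
  L2: frame=0x36 idx=19 entry=0x39007 [P=1 RW=1 US=1 PS=0]
  → PA=0x39908  (3 entries read)

Access #0 fault: NONE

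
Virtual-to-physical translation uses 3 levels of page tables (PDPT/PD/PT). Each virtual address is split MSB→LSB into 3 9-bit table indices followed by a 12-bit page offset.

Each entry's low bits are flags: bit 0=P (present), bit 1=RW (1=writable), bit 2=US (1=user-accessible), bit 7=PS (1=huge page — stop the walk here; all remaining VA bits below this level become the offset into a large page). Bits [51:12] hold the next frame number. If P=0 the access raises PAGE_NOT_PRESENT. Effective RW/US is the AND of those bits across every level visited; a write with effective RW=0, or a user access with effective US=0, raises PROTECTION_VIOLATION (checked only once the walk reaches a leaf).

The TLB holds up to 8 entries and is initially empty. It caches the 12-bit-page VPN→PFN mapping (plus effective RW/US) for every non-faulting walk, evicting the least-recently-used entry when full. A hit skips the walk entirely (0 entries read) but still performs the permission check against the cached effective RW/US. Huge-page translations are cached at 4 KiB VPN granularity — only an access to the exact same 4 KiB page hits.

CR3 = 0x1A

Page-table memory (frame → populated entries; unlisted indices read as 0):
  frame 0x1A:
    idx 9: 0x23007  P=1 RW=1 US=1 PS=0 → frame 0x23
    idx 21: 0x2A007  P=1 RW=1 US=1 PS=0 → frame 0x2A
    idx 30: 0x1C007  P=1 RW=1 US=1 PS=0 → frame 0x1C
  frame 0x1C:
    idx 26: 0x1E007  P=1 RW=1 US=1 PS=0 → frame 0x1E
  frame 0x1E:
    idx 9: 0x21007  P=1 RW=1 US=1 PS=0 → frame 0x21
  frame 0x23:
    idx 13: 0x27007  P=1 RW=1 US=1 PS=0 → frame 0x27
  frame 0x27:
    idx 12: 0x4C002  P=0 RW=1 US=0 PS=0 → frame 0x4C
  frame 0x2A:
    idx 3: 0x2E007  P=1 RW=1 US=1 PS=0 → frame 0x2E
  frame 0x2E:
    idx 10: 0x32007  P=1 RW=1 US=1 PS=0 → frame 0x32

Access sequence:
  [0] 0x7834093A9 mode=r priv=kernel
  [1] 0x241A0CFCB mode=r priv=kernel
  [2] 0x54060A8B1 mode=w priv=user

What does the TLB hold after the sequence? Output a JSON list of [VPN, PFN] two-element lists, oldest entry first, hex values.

Walk each access:
#0 VA=0x7834093A9 (r,kernel):
  [0] read 0x1A idx=30: raw=0x1C007 flags P=1 W=1 U=1 S=0
  [1] read 0x1C idx=26: raw=0x1E007 flags P=1 W=1 U=1 S=0
  [2] read 0x1E idx=9: raw=0x21007 flags P=1 W=1 U=1 S=0
  → PA=0x213A9  (3 entries read)
#1 VA=0x241A0CFCB (r,kernel):
  [0] read 0x1A idx=9: raw=0x23007 flags P=1 W=1 U=1 S=0
  [1] read 0x23 idx=13: raw=0x27007 flags P=1 W=1 U=1 S=0
  [2] read 0x27 idx=12: raw=0x4C002 flags P=0 W=1 U=0 S=0
  ⇒ fault: PAGE_NOT_PRESENT  — 3 lookups
#2 VA=0x54060A8B1 (w,user):
  [0] read 0x1A idx=21: raw=0x2A007 flags P=1 W=1 U=1 S=0
  [1] read 0x2A idx=3: raw=0x2E007 flags P=1 W=1 U=1 S=0
  [2] read 0x2E idx=10: raw=0x32007 flags P=1 W=1 U=1 S=0
  → PA=0x328B1  (3 entries read)

TLB: [["0x783409", "0x21"], ["0x54060A", "0x32"]]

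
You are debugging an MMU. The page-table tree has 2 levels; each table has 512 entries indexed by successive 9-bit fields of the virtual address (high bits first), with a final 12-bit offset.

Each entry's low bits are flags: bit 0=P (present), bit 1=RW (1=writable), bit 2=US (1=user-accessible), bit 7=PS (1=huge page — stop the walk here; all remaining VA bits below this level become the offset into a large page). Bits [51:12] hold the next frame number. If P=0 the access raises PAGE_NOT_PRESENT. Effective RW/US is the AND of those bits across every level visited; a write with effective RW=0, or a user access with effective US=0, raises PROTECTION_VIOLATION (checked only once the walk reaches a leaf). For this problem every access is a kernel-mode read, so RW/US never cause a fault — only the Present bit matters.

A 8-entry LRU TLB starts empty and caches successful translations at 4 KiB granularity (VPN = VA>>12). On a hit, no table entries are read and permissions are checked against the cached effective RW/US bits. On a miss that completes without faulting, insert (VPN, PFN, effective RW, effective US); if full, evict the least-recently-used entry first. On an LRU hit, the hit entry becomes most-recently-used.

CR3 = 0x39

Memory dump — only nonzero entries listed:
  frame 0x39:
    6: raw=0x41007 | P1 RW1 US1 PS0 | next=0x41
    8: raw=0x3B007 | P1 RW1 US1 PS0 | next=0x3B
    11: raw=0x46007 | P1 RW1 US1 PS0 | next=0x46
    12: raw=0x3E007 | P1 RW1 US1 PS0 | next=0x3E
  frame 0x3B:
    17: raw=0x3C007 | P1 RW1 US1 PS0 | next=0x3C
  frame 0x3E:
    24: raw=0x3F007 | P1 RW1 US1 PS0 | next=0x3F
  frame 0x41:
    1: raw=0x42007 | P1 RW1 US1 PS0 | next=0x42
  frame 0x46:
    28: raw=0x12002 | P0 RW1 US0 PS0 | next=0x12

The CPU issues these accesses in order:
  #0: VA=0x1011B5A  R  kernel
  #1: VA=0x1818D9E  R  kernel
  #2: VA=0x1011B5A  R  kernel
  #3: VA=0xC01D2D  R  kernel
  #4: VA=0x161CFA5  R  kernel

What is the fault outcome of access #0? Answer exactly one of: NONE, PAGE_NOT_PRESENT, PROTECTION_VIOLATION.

Per-access translation:
#0 VA=0x1011B5A (r,kernel):
  L0 @0x39[8] → 0x3B007  P=1,RW=1,US=1,PS=0
  L1 @0x3B[17] → 0x3C007  P=1,RW=1,US=1,PS=0
  ✓ 0x3CB5A  — 2 lookups
#1 VA=0x1818D9E (r,kernel):
  L0 @0x39[12] → 0x3E007  P=1,RW=1,US=1,PS=0
  L1 @0x3E[24] → 0x3F007  P=1,RW=1,US=1,PS=0
  ✓ 0x3FD9E  — 2 lookups
#2 VA=0x1011B5A (r,kernel):
  TLB hit vpn=0x1011 → PA=0x3CB5A
#3 VA=0xC01D2D (r,kernel):
  L0 @0x39[6] → 0x41007  P=1,RW=1,US=1,PS=0
  L1 @0x41[1] → 0x42007  P=1,RW=1,US=1,PS=0
  ✓ 0x42D2D  — 2 lookups
#4 VA=0x161CFA5 (r,kernel):
  L0 @0x39[11] → 0x46007  P=1,RW=1,US=1,PS=0
  L1 @0x46[28] → 0x12002  P=0,RW=1,US=0,PS=0
  → PAGE_NOT_PRESENT  (2 entries read)

Access #0 fault: NONE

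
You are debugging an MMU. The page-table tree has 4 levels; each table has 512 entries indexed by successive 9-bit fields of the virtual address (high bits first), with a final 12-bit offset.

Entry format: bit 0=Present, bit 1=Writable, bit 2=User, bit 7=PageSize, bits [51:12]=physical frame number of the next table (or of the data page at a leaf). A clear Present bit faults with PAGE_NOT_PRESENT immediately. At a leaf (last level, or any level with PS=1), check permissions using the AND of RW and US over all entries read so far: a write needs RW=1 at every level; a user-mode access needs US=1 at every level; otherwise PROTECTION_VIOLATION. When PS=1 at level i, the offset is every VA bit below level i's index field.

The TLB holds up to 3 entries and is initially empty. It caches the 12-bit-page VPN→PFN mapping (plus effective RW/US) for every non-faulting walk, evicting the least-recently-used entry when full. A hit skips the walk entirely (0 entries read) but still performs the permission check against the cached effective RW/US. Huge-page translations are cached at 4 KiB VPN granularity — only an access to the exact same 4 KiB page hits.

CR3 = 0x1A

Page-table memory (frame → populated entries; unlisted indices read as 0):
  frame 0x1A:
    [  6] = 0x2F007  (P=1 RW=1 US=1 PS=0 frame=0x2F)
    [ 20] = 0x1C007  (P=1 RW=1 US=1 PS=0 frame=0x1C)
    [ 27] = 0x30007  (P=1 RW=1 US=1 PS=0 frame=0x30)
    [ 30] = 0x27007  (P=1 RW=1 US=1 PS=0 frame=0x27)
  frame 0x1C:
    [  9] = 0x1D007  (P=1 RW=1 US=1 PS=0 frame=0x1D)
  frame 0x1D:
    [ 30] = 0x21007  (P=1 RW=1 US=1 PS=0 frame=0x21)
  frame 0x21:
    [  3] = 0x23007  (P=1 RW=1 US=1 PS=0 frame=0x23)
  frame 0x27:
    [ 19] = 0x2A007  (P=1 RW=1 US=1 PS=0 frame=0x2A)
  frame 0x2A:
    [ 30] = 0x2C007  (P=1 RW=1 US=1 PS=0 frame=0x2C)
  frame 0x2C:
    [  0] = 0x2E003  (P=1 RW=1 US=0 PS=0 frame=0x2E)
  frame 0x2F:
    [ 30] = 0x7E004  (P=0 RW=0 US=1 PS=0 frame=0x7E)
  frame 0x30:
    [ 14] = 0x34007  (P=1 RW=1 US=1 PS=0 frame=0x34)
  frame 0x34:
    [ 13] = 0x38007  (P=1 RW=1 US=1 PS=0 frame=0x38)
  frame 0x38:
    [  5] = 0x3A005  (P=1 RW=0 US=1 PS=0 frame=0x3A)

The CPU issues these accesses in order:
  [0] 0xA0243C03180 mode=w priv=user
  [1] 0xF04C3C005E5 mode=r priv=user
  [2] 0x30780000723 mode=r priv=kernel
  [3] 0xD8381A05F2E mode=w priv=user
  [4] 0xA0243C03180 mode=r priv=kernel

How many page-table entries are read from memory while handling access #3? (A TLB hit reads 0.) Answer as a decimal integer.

Walk each access:
#0 VA=0xA0243C03180 (w,user):
  L0: frame=0x1A idx=20 entry=0x1C007 [P=1 RW=1 US=1 PS=0]
  L1: frame=0x1C idx=9 entry=0x1D007 [P=1 RW=1 US=1 PS=0]
  L2: frame=0x1D idx=30 entry=0x21007 [P=1 RW=1 US=1 PS=0]
  L3: frame=0x21 idx=3 entry=0x23007 [P=1 RW=1 US=1 PS=0]
  ⇒ phys 0x23180  [4 reads]
#1 VA=0xF04C3C005E5 (r,user):
  L0: frame=0x1A idx=30 entry=0x27007 [P=1 RW=1 US=1 PS=0]
  L1: frame=0x27 idx=19 entry=0x2A007 [P=1 RW=1 US=1 PS=0]
  L2: frame=0x2A idx=30 entry=0x2C007 [P=1 RW=1 US=1 PS=0]
  L3: frame=0x2C idx=0 entry=0x2E003 [P=1 RW=1 US=0 PS=0]
  ⇒ fault: PROTECTION_VIOLATION  — 4 lookups
#2 VA=0x30780000723 (r,kernel):
  L0: frame=0x1A idx=6 entry=0x2F007 [P=1 RW=1 US=1 PS=0]
  L1: frame=0x2F idx=30 entry=0x7E004 [P=0 RW=0 US=1 PS=0]
  ⇒ fault: PAGE_NOT_PRESENT  — 2 lookups
#3 VA=0xD8381A05F2E (w,user):
  L0: frame=0x1A idx=27 entry=0x30007 [P=1 RW=1 US=1 PS=0]
  L1: frame=0x30 idx=14 entry=0x34007 [P=1 RW=1 US=1 PS=0]
  L2: frame=0x34 idx=13 entry=0x38007 [P=1 RW=1 US=1 PS=0]
  L3: frame=0x38 idx=5 entry=0x3A005 [P=1 RW=0 US=1 PS=0]
  ⇒ fault: PROTECTION_VIOLATION  — 4 lookups
#4 VA=0xA0243C03180 (r,kernel):
  TLB hit vpn=0xA0243C03 → PA=0x23180

Entries read for #3: 4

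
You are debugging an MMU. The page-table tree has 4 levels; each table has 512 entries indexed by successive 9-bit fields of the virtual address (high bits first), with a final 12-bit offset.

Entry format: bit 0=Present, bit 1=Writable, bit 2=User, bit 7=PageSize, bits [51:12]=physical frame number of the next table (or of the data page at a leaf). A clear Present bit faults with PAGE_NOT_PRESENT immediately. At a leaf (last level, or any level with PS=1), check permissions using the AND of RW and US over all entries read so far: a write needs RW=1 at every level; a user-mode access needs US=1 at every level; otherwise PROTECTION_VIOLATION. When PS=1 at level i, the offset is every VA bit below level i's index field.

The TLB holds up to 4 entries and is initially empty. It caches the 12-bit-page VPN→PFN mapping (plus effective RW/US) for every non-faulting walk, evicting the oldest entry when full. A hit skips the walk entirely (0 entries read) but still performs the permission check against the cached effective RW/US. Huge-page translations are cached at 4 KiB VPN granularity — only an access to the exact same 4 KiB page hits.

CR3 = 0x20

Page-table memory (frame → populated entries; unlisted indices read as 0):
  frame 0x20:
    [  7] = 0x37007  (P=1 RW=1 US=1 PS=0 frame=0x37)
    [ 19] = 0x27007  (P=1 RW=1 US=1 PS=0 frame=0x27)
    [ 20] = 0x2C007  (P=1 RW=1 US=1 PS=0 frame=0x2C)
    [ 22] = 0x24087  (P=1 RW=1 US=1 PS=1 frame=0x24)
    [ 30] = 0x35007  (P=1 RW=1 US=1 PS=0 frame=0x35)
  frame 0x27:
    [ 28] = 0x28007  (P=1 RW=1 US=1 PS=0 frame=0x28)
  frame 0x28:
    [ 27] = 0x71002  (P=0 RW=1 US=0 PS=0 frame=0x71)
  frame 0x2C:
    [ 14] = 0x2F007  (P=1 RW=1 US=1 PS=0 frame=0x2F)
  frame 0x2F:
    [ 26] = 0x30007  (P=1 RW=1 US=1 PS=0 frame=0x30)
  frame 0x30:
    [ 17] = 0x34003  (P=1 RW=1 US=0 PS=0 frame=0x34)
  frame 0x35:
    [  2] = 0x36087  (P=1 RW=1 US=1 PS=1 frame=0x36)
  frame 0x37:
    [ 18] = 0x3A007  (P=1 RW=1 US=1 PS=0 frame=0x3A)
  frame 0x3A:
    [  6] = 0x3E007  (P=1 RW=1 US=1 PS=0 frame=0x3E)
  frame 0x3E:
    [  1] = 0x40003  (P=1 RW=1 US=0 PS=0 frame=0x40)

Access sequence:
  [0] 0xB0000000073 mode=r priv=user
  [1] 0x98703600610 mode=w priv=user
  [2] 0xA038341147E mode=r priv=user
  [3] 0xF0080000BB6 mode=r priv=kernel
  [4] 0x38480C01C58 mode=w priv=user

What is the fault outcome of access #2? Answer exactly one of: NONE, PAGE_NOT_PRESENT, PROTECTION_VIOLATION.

Per-access translation:
#0 VA=0xB0000000073 (r,user):
  lvl0: tbl 0x20, slot 22 ⇒ 0x24087 (P1/RW1/US1/PS1)
  ✓ 0x24073 (huge @L0)  — 1 lookups
#1 VA=0x98703600610 (w,user):
  lvl0: tbl 0x20, slot 19 ⇒ 0x27007 (P1/RW1/US1/PS0)
  lvl1: tbl 0x27, slot 28 ⇒ 0x28007 (P1/RW1/US1/PS0)
  lvl2: tbl 0x28, slot 27 ⇒ 0x71002 (P0/RW1/US0/PS0)
  ✗ PAGE_NOT_PRESENT  [3 reads]
#2 VA=0xA038341147E (r,user):
  lvl0: tbl 0x20, slot 20 ⇒ 0x2C007 (P1/RW1/US1/PS0)
  lvl1: tbl 0x2C, slot 14 ⇒ 0x2F007 (P1/RW1/US1/PS0)
  lvl2: tbl 0x2F, slot 26 ⇒ 0x30007 (P1/RW1/US1/PS0)
  lvl3: tbl 0x30, slot 17 ⇒ 0x34003 (P1/RW1/US0/PS0)
  ✗ PROTECTION_VIOLATION  [4 reads]
#3 VA=0xF0080000BB6 (r,kernel):
  lvl0: tbl 0x20, slot 30 ⇒ 0x35007 (P1/RW1/US1/PS0)
  lvl1: tbl 0x35, slot 2 ⇒ 0x36087 (P1/RW1/US1/PS1)
  ✓ 0x36BB6 (huge @L1)  — 2 lookups
#4 VA=0x38480C01C58 (w,user):
  lvl0: tbl 0x20, slot 7 ⇒ 0x37007 (P1/RW1/US1/PS0)
  lvl1: tbl 0x37, slot 18 ⇒ 0x3A007 (P1/RW1/US1/PS0)
  lvl2: tbl 0x3A, slot 6 ⇒ 0x3E007 (P1/RW1/US1/PS0)
  lvl3: tbl 0x3E, slot 1 ⇒ 0x40003 (P1/RW1/US0/PS0)
  ✗ PROTECTION_VIOLATION  [4 reads]

Access #2 fault: PROTECTION_VIOLATION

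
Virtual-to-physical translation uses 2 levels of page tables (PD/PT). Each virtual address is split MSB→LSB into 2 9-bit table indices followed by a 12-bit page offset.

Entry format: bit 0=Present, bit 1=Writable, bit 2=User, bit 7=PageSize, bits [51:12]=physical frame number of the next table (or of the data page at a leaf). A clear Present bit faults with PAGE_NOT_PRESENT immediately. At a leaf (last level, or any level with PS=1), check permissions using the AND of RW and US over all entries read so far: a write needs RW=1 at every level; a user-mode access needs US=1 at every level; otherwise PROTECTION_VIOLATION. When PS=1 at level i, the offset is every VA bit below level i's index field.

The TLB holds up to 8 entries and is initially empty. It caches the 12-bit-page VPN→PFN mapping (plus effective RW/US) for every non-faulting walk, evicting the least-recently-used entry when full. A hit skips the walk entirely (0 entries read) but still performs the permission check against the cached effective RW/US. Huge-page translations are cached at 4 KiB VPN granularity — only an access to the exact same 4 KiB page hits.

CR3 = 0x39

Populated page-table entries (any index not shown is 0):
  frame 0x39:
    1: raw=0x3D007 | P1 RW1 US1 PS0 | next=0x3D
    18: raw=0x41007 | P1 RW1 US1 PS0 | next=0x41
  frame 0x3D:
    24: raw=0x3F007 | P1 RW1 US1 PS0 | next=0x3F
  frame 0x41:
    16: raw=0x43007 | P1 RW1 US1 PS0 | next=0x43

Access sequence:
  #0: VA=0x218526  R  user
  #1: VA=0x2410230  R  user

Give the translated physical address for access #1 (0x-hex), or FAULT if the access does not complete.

Trace:
#0 VA=0x218526 (r,user):
  L0 @0x39[1] → 0x3D007  P=1,RW=1,US=1,PS=0
  L1 @0x3D[24] → 0x3F007  P=1,RW=1,US=1,PS=0
  ⇒ phys 0x3F526  [2 reads]
#1 VA=0x2410230 (r,user):
  L0 @0x39[18] → 0x41007  P=1,RW=1,US=1,PS=0
  L1 @0x41[16] → 0x43007  P=1,RW=1,US=1,PS=0
  ⇒ phys 0x43230  [2 reads]

Access #1 PA: 0x43230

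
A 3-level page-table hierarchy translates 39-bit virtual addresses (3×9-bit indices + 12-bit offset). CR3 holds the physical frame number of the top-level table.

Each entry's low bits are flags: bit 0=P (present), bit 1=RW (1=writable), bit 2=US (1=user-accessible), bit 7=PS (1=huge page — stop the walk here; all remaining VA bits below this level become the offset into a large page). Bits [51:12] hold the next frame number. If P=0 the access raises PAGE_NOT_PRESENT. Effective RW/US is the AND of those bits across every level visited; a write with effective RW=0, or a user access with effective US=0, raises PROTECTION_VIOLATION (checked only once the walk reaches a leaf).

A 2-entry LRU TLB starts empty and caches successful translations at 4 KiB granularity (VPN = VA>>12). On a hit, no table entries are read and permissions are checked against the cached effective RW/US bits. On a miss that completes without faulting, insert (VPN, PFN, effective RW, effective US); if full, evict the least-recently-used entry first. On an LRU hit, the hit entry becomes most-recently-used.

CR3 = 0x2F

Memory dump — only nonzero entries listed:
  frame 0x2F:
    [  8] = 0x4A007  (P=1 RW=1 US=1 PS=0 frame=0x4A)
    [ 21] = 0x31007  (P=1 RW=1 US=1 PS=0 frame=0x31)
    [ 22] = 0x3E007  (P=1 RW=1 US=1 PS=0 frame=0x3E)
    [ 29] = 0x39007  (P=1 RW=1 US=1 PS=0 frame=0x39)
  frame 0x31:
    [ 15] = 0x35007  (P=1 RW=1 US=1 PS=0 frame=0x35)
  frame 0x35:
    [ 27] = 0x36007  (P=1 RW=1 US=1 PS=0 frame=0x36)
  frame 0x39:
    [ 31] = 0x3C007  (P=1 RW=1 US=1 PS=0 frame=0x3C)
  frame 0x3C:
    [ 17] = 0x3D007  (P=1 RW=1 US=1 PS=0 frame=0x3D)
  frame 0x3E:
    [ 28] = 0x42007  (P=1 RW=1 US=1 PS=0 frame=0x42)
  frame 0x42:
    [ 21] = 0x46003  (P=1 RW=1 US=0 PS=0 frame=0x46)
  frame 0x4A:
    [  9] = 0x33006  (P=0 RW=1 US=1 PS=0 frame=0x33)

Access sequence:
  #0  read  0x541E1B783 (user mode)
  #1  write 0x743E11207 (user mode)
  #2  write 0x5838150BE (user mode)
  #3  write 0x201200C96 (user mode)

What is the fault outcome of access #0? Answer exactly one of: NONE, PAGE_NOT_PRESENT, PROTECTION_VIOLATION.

Per-access translation:
#0 VA=0x541E1B783 (r,user):
  lvl0: tbl 0x2F, slot 21 ⇒ 0x31007 (P1/RW1/US1/PS0)
  lvl1: tbl 0x31, slot 15 ⇒ 0x35007 (P1/RW1/US1/PS0)
  lvl2: tbl 0x35, slot 27 ⇒ 0x36007 (P1/RW1/US1/PS0)
  → PA=0x36783  (3 entries read)
#1 VA=0x743E11207 (w,user):
  lvl0: tbl 0x2F, slot 29 ⇒ 0x39007 (P1/RW1/US1/PS0)
  lvl1: tbl 0x39, slot 31 ⇒ 0x3C007 (P1/RW1/US1/PS0)
  lvl2: tbl 0x3C, slot 17 ⇒ 0x3D007 (P1/RW1/US1/PS0)
  → PA=0x3D207  (3 entries read)
#2 VA=0x5838150BE (w,user):
  lvl0: tbl 0x2F, slot 22 ⇒ 0x3E007 (P1/RW1/US1/PS0)
  lvl1: tbl 0x3E, slot 28 ⇒ 0x42007 (P1/RW1/US1/PS0)
  lvl2: tbl 0x42, slot 21 ⇒ 0x46003 (P1/RW1/US0/PS0)
  ✗ PROTECTION_VIOLATION  [3 reads]
#3 VA=0x201200C96 (w,user):
  lvl0: tbl 0x2F, slot 8 ⇒ 0x4A007 (P1/RW1/US1/PS0)
  lvl1: tbl 0x4A, slot 9 ⇒ 0x33006 (P0/RW1/US1/PS0)
  ✗ PAGE_NOT_PRESENT  [2 reads]

Access #0 fault: NONE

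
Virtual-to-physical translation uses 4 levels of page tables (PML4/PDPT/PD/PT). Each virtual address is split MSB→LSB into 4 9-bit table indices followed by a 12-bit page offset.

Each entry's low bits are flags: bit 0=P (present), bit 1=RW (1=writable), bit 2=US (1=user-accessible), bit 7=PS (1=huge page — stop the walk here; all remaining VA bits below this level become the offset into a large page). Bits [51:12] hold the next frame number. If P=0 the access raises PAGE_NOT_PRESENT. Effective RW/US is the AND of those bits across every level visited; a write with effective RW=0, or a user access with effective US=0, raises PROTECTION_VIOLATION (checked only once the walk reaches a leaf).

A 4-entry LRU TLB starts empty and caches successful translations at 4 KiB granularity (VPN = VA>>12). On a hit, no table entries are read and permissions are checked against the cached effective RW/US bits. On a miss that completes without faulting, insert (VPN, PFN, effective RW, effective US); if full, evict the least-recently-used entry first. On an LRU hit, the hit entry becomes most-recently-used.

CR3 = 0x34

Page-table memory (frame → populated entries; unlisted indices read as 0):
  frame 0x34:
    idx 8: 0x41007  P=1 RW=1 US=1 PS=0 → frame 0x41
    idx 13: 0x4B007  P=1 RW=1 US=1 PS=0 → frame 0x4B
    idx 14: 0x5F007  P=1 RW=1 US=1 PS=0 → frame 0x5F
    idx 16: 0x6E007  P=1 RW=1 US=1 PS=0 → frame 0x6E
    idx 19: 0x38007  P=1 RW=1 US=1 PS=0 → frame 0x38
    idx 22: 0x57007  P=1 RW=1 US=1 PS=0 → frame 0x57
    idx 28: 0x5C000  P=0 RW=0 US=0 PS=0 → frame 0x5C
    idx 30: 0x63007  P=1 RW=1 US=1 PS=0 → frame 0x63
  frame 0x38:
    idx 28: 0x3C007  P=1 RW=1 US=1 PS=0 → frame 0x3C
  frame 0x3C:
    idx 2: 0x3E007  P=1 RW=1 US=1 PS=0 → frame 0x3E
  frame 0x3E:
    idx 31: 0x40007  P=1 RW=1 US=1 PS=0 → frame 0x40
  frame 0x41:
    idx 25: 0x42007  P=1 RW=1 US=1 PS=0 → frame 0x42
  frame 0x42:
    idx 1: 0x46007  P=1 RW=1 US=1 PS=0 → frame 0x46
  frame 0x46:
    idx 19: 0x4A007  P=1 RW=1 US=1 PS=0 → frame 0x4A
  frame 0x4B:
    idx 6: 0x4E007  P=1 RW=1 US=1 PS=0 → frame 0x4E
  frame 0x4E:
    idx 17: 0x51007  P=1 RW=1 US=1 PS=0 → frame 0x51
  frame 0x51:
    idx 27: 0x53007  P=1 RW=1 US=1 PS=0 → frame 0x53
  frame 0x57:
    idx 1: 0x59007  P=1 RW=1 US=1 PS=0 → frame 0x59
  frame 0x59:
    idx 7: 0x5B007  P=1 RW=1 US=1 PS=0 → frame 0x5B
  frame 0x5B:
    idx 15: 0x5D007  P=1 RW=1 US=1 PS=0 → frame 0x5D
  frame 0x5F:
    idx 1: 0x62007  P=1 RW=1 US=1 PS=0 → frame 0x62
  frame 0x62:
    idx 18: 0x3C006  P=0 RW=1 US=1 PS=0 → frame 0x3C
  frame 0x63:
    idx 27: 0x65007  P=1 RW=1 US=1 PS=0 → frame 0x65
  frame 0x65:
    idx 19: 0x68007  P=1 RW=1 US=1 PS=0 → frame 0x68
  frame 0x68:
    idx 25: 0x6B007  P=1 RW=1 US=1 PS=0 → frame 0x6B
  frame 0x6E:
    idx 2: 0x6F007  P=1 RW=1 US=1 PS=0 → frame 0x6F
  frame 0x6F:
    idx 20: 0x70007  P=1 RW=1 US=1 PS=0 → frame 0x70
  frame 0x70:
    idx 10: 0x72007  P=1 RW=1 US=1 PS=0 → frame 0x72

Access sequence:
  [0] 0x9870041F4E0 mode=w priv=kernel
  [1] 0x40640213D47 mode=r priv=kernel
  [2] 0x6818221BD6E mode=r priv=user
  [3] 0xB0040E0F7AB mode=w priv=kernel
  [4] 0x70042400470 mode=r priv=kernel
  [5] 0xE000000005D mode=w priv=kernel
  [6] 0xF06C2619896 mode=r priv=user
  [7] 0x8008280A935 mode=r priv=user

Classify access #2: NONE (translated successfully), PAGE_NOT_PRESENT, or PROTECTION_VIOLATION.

Walk each access:
#0 VA=0x9870041F4E0 (w,kernel):
  lvl0: tbl 0x34, slot 19 ⇒ 0x38007 (P1/RW1/US1/PS0)
  lvl1: tbl 0x38, slot 28 ⇒ 0x3C007 (P1/RW1/US1/PS0)
  lvl2: tbl 0x3C, slot 2 ⇒ 0x3E007 (P1/RW1/US1/PS0)
  lvl3: tbl 0x3E, slot 31 ⇒ 0x40007 (P1/RW1/US1/PS0)
  → PA=0x404E0  (4 entries read)
#1 VA=0x40640213D47 (r,kernel):
  lvl0: tbl 0x34, slot 8 ⇒ 0x41007 (P1/RW1/US1/PS0)
  lvl1: tbl 0x41, slot 25 ⇒ 0x42007 (P1/RW1/US1/PS0)
  lvl2: tbl 0x42, slot 1 ⇒ 0x46007 (P1/RW1/US1/PS0)
  lvl3: tbl 0x46, slot 19 ⇒ 0x4A007 (P1/RW1/US1/PS0)
  → PA=0x4AD47  (4 entries read)
#2 VA=0x6818221BD6E (r,user):
  lvl0: tbl 0x34, slot 13 ⇒ 0x4B007 (P1/RW1/US1/PS0)
  lvl1: tbl 0x4B, slot 6 ⇒ 0x4E007 (P1/RW1/US1/PS0)
  lvl2: tbl 0x4E, slot 17 ⇒ 0x51007 (P1/RW1/US1/PS0)
  lvl3: tbl 0x51, slot 27 ⇒ 0x53007 (P1/RW1/US1/PS0)
  → PA=0x53D6E  (4 entries read)
#3 VA=0xB0040E0F7AB (w,kernel):
  lvl0: tbl 0x34, slot 22 ⇒ 0x57007 (P1/RW1/US1/PS0)
  lvl1: tbl 0x57, slot 1 ⇒ 0x59007 (P1/RW1/US1/PS0)
  lvl2: tbl 0x59, slot 7 ⇒ 0x5B007 (P1/RW1/US1/PS0)
  lvl3: tbl 0x5B, slot 15 ⇒ 0x5D007 (P1/RW1/US1/PS0)
  → PA=0x5D7AB  (4 entries read)
#4 VA=0x70042400470 (r,kernel):
  lvl0: tbl 0x34, slot 14 ⇒ 0x5F007 (P1/RW1/US1/PS0)
  lvl1: tbl 0x5F, slot 1 ⇒ 0x62007 (P1/RW1/US1/PS0)
  lvl2: tbl 0x62, slot 18 ⇒ 0x3C006 (P0/RW1/US1/PS0)
  ⇒ fault: PAGE_NOT_PRESENT  — 3 lookups
#5 VA=0xE000000005D (w,kernel):
  lvl0: tbl 0x34, slot 28 ⇒ 0x5C000 (P0/RW0/US0/PS0)
  ⇒ fault: PAGE_NOT_PRESENT  — 1 lookups
#6 VA=0xF06C2619896 (r,user):
  lvl0: tbl 0x34, slot 30 ⇒ 0x63007 (P1/RW1/US1/PS0)
  lvl1: tbl 0x63, slot 27 ⇒ 0x65007 (P1/RW1/US1/PS0)
  lvl2: tbl 0x65, slot 19 ⇒ 0x68007 (P1/RW1/US1/PS0)
  lvl3: tbl 0x68, slot 25 ⇒ 0x6B007 (P1/RW1/US1/PS0)
  → PA=0x6B896  (4 entries read)
#7 VA=0x8008280A935 (r,user):
  lvl0: tbl 0x34, slot 16 ⇒ 0x6E007 (P1/RW1/US1/PS0)
  lvl1: tbl 0x6E, slot 2 ⇒ 0x6F007 (P1/RW1/US1/PS0)
  lvl2: tbl 0x6F, slot 20 ⇒ 0x70007 (P1/RW1/US1/PS0)
  lvl3: tbl 0x70, slot 10 ⇒ 0x72007 (P1/RW1/US1/PS0)
  → PA=0x72935  (4 entries read)

Access #2 fault: NONE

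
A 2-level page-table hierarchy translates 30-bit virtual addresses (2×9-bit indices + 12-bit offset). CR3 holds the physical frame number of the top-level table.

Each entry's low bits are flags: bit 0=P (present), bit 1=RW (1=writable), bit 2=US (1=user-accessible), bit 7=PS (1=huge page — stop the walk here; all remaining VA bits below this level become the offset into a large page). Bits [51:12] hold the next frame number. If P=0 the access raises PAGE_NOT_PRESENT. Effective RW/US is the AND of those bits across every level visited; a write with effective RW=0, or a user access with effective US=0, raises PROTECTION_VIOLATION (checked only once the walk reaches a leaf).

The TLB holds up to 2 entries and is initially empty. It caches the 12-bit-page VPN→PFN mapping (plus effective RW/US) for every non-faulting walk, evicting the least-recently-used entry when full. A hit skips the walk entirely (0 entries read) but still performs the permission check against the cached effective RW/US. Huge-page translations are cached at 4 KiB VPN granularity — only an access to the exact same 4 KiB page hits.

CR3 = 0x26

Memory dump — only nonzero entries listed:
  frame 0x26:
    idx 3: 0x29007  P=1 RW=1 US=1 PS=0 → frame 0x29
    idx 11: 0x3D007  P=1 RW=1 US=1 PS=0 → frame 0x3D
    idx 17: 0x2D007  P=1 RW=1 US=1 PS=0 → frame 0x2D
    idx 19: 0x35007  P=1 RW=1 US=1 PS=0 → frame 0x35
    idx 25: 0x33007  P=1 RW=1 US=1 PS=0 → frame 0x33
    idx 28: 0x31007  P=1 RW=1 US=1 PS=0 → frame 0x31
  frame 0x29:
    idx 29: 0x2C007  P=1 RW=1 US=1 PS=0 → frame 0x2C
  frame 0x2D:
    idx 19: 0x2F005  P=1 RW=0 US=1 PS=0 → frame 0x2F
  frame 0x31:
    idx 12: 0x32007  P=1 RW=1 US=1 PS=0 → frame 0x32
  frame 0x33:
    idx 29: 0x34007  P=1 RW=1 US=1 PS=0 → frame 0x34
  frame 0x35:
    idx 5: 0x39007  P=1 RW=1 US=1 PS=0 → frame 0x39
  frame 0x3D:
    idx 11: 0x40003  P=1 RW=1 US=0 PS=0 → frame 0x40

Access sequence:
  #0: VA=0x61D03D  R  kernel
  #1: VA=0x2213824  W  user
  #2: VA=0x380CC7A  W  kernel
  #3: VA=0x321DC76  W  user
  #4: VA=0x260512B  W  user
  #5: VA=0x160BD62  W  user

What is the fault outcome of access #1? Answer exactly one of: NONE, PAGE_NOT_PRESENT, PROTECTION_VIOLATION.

Per-access translation:
#0 VA=0x61D03D (r,kernel):
  [0] read 0x26 idx=3: raw=0x29007 flags P=1 W=1 U=1 S=0
  [1] read 0x29 idx=29: raw=0x2C007 flags P=1 W=1 U=1 S=0
  ✓ 0x2C03D  — 2 lookups
#1 VA=0x2213824 (w,user):
  [0] read 0x26 idx=17: raw=0x2D007 flags P=1 W=1 U=1 S=0
  [1] read 0x2D idx=19: raw=0x2F005 flags P=1 W=0 U=1 S=0
  → PROTECTION_VIOLATION  (2 entries read)
#2 VA=0x380CC7A (w,kernel):
  [0] read 0x26 idx=28: raw=0x31007 flags P=1 W=1 U=1 S=0
  [1] read 0x31 idx=12: raw=0x32007 flags P=1 W=1 U=1 S=0
  ✓ 0x32C7A  — 2 lookups
#3 VA=0x321DC76 (w,user):
  [0] read 0x26 idx=25: raw=0x33007 flags P=1 W=1 U=1 S=0
  [1] read 0x33 idx=29: raw=0x34007 flags P=1 W=1 U=1 S=0
  ✓ 0x34C76  — 2 lookups
#4 VA=0x260512B (w,user):
  [0] read 0x26 idx=19: raw=0x35007 flags P=1 W=1 U=1 S=0
  [1] read 0x35 idx=5: raw=0x39007 flags P=1 W=1 U=1 S=0
  ✓ 0x3912B  — 2 lookups
#5 VA=0x160BD62 (w,user):
  [0] read 0x26 idx=11: raw=0x3D007 flags P=1 W=1 U=1 S=0
  [1] read 0x3D idx=11: raw=0x40003 flags P=1 W=1 U=0 S=0
  → PROTECTION_VIOLATION  (2 entries read)

Access #1 fault: PROTECTION_VIOLATION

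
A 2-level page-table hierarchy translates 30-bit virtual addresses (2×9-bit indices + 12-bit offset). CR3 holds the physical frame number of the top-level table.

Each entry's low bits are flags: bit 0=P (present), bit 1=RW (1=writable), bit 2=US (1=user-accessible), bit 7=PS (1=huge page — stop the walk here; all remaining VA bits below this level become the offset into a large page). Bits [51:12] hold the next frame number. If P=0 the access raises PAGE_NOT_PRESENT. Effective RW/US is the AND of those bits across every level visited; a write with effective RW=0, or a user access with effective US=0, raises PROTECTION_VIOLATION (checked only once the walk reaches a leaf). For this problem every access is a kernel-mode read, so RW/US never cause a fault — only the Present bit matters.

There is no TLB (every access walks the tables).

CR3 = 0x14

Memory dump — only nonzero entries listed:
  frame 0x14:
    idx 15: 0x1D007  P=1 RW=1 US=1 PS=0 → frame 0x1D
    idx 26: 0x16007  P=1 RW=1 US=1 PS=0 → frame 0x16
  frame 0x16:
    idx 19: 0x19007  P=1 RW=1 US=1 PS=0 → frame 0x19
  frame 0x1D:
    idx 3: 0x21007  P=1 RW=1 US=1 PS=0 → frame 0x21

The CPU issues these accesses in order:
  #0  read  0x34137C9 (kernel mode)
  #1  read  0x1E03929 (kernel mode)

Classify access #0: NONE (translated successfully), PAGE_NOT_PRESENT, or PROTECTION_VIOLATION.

Trace:
#0 VA=0x34137C9 (r,kernel):
  L0 @0x14[26] → 0x16007  P=1,RW=1,US=1,PS=0
  L1 @0x16[19] → 0x19007  P=1,RW=1,US=1,PS=0
  ✓ 0x197C9  — 2 lookups
#1 VA=0x1E03929 (r,kernel):
  L0 @0x14[15] → 0x1D007  P=1,RW=1,US=1,PS=0
  L1 @0x1D[3] → 0x21007  P=1,RW=1,US=1,PS=0
  ✓ 0x21929  — 2 lookups

Access #0 fault: NONE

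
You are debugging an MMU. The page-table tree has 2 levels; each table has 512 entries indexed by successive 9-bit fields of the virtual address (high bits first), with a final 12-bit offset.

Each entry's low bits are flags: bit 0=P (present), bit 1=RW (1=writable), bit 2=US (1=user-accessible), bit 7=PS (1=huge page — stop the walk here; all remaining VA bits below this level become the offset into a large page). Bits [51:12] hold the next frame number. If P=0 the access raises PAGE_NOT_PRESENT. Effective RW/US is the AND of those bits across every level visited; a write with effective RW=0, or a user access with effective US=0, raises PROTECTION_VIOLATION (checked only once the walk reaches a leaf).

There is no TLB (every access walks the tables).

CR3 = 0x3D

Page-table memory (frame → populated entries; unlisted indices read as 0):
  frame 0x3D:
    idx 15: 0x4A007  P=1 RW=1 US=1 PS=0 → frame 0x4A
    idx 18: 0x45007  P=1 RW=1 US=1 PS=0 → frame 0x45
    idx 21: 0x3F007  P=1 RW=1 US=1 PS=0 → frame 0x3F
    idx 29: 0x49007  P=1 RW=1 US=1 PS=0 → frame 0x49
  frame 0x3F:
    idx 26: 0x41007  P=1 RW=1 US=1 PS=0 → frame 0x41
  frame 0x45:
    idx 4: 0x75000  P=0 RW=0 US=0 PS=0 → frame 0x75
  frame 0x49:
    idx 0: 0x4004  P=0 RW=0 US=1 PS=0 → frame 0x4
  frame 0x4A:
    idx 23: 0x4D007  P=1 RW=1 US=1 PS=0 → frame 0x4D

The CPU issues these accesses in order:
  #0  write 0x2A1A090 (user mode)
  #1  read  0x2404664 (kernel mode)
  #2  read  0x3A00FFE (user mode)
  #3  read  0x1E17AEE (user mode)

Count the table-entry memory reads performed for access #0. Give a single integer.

Per-access translation:
#0 VA=0x2A1A090 (w,user):
  [0] read 0x3D idx=21: raw=0x3F007 flags P=1 W=1 U=1 S=0
  [1] read 0x3F idx=26: raw=0x41007 flags P=1 W=1 U=1 S=0
  ✓ 0x41090  — 2 lookups
#1 VA=0x2404664 (r,kernel):
  [0] read 0x3D idx=18: raw=0x45007 flags P=1 W=1 U=1 S=0
  [1] read 0x45 idx=4: raw=0x75000 flags P=0 W=0 U=0 S=0
  ✗ PAGE_NOT_PRESENT  [2 reads]
#2 VA=0x3A00FFE (r,user):
  [0] read 0x3D idx=29: raw=0x49007 flags P=1 W=1 U=1 S=0
  [1] read 0x49 idx=0: raw=0x4004 flags P=0 W=0 U=1 S=0
  ✗ PAGE_NOT_PRESENT  [2 reads]
#3 VA=0x1E17AEE (r,user):
  [0] read 0x3D idx=15: raw=0x4A007 flags P=1 W=1 U=1 S=0
  [1] read 0x4A idx=23: raw=0x4D007 flags P=1 W=1 U=1 S=0
  ✓ 0x4DAEE  — 2 lookups

Entries read for #0: 2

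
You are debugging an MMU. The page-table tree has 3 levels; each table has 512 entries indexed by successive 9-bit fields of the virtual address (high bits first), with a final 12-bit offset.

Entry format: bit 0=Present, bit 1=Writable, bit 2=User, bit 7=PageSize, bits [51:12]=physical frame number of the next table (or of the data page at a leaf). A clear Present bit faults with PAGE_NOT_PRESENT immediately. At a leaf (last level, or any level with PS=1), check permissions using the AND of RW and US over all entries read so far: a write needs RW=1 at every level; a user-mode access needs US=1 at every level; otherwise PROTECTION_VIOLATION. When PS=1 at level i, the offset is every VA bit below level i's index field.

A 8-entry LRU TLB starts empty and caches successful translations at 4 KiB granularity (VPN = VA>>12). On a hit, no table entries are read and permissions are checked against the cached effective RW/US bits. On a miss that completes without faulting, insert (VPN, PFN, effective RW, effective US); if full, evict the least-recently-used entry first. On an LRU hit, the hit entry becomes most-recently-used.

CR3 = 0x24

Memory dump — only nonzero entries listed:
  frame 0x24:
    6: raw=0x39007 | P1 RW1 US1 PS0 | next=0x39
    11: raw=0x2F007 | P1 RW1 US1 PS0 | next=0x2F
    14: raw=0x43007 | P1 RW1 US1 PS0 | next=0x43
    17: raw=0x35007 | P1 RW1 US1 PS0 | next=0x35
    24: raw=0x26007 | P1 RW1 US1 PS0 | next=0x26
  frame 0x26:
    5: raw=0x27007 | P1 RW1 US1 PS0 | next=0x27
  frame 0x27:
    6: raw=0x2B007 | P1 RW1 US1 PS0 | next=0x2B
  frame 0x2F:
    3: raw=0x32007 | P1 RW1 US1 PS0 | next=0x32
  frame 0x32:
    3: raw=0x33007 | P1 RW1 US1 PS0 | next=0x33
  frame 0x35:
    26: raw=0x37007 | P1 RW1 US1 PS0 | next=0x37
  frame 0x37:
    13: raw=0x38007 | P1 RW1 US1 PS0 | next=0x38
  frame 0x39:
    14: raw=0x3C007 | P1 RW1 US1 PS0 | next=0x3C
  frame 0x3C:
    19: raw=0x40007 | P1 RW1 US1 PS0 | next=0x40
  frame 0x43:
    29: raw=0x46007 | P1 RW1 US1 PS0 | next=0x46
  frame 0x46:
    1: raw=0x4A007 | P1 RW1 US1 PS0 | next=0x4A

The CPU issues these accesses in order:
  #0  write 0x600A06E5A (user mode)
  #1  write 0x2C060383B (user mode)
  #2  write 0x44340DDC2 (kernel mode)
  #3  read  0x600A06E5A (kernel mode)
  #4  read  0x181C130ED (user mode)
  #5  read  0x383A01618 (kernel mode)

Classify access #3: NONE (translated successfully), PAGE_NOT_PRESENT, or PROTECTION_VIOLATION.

Trace:
#0 VA=0x600A06E5A (w,user):
  [0] read 0x24 idx=24: raw=0x26007 flags P=1 W=1 U=1 S=0
  [1] read 0x26 idx=5: raw=0x27007 flags P=1 W=1 U=1 S=0
  [2] read 0x27 idx=6: raw=0x2B007 flags P=1 W=1 U=1 S=0
  → PA=0x2BE5A  (3 entries read)
#1 VA=0x2C060383B (w,user):
  [0] read 0x24 idx=11: raw=0x2F007 flags P=1 W=1 U=1 S=0
  [1] read 0x2F idx=3: raw=0x32007 flags P=1 W=1 U=1 S=0
  [2] read 0x32 idx=3: raw=0x33007 flags P=1 W=1 U=1 S=0
  → PA=0x3383B  (3 entries read)
#2 VA=0x44340DDC2 (w,kernel):
  [0] read 0x24 idx=17: raw=0x35007 flags P=1 W=1 U=1 S=0
  [1] read 0x35 idx=26: raw=0x37007 flags P=1 W=1 U=1 S=0
  [2] read 0x37 idx=13: raw=0x38007 flags P=1 W=1 U=1 S=0
  → PA=0x38DC2  (3 entries read)
#3 VA=0x600A06E5A (r,kernel):
  TLB hit vpn=0x600A06 → PA=0x2BE5A
#4 VA=0x181C130ED (r,user):
  [0] read 0x24 idx=6: raw=0x39007 flags P=1 W=1 U=1 S=0
  [1] read 0x39 idx=14: raw=0x3C007 flags P=1 W=1 U=1 S=0
  [2] read 0x3C idx=19: raw=0x40007 flags P=1 W=1 U=1 S=0
  → PA=0x400ED  (3 entries read)
#5 VA=0x383A01618 (r,kernel):
  [0] read 0x24 idx=14: raw=0x43007 flags P=1 W=1 U=1 S=0
  [1] read 0x43 idx=29: raw=0x46007 flags P=1 W=1 U=1 S=0
  [2] read 0x46 idx=1: raw=0x4A007 flags P=1 W=1 U=1 S=0
  → PA=0x4A618  (3 entries read)

Access #3 fault: NONE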